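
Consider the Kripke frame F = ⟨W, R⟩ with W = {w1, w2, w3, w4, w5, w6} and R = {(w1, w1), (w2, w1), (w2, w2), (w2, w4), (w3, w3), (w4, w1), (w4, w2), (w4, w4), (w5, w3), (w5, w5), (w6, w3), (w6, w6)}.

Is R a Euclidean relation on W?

Euclidean: no — w2 R w1 and w2 R w4, but not w1 R w4.

No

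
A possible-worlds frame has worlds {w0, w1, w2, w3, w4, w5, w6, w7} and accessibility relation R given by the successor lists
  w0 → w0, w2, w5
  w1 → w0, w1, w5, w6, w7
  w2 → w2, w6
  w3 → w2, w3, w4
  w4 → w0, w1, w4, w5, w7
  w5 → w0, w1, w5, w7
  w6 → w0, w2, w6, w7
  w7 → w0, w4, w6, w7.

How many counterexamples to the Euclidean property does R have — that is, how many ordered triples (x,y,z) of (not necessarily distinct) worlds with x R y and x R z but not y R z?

Enumerating: (w0,w2,w0), (w0,w2,w5), (w0,w5,w2), (w1,w0,w1), (w1,w0,w6), (w1,w0,w7), (w1,w5,w6), (w1,w6,w1), (w1,w6,w5), (w1,w7,w1), (w1,w7,w5), (w3,w2,w3), … and 24 more.
Total: 36.

36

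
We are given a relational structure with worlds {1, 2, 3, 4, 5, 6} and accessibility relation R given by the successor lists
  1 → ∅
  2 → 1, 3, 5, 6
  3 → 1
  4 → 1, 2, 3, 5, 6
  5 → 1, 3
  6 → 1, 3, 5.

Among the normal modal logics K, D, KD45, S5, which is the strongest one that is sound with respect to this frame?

K

Serial (axiom D): no — 1 has no R-successor.
Euclidean (axiom 5): no — 2 R 1 and 2 R 3, but not 1 R 3.
Transitive (axiom 4): yes — every two-step R-path is closed by a direct edge.
Reflexive (axiom T): no — 1 is not related to itself.
So F validates K; D would additionally require R to be serial. The strongest is K.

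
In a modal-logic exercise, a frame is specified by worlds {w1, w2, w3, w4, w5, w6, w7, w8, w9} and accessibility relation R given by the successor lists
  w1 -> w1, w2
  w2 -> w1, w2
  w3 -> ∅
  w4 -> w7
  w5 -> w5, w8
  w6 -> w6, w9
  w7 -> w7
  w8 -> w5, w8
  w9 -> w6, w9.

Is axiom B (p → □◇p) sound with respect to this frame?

The schema B characterises exactly the symmetric frames.
Symmetric: no — w4 R w7 but not w7 R w4.

No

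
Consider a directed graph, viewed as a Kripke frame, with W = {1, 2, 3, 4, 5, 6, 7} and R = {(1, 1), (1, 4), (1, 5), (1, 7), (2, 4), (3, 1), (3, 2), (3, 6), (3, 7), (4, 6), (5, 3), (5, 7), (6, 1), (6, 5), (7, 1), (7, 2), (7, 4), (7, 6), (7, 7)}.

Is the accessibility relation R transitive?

Transitive: no — 1 R 4 and 4 R 6, but not 1 R 6.

No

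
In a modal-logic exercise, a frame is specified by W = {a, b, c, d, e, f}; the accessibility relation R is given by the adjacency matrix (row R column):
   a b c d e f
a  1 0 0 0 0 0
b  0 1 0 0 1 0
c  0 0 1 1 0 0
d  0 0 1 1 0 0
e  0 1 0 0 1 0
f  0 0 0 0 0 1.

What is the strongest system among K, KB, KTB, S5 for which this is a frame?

Symmetric (axiom B): yes — every pair in R has its reverse in R.
Reflexive (axiom T): yes — every world is R-related to itself.
Euclidean (axiom 5): yes — any two successors of a common world are R-related.
So F validates K, KB, KTB, S5. The strongest is S5.

S5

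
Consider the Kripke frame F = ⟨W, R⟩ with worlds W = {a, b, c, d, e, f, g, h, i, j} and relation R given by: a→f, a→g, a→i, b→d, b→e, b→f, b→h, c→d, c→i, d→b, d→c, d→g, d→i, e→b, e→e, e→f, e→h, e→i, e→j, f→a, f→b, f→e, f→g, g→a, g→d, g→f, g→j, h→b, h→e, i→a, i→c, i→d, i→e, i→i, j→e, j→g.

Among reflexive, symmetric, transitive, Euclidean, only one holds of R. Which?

Reflexive: no — a is not related to itself.
Symmetric: yes — every pair in R has its reverse in R.
Transitive: no — a R f and f R b, but not a R b.
Euclidean: no — a R f and a R i, but not f R i.
Only symmetric holds.

symmetric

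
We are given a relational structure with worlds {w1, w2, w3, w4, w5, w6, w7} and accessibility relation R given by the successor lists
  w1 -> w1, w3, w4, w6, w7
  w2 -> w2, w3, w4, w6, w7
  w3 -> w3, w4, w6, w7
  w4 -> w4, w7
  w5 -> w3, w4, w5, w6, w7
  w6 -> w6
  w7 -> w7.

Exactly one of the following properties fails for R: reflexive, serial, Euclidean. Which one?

Euclidean

Reflexive: yes — every world is R-related to itself.
Serial: yes — every world has a successor (e.g. w1 R w1).
Euclidean: no — w1 R w4 and w1 R w3, but not w4 R w3.
Only Euclidean fails.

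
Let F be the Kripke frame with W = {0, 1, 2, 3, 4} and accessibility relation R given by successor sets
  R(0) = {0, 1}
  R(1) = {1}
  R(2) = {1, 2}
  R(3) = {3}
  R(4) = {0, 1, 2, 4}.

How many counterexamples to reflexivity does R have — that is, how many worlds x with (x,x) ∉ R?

R is reflexive; there are no such worlds.

0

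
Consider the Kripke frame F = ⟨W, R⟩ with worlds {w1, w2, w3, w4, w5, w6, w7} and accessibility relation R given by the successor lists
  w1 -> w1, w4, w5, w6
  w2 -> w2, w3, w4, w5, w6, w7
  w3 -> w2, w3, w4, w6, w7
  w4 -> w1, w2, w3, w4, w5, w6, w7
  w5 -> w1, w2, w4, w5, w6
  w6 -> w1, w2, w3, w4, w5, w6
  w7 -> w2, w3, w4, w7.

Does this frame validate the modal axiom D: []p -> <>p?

By correspondence theory, D is valid on a frame iff R is serial.
Serial: yes — every world has a successor (e.g. w1 R w1).

Yes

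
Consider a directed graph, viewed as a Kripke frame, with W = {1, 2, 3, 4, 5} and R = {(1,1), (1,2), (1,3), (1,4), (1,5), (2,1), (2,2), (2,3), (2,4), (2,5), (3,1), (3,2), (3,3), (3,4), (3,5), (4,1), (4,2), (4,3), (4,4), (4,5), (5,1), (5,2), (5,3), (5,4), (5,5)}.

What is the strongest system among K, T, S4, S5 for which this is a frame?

Reflexive (axiom T): yes — every world is R-related to itself.
Transitive (axiom 4): yes — every two-step R-path is closed by a direct edge.
Euclidean (axiom 5): yes — any two successors of a common world are R-related.
So F validates K, T, S4, S5. The strongest is S5.

S5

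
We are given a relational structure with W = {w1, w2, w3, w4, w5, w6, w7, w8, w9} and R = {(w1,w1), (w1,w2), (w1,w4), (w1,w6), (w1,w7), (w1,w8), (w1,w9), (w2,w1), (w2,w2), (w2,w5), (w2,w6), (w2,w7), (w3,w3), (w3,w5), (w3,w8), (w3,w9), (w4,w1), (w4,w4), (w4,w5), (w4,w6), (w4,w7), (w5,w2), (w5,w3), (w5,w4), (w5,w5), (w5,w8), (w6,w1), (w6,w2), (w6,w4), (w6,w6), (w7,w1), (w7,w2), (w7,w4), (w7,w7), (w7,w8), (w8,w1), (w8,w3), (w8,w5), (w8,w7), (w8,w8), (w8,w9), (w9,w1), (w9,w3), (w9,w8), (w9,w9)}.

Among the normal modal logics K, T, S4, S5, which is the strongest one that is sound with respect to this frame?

T

Reflexive (axiom T): yes — every world is R-related to itself.
Transitive (axiom 4): no — w1 R w2 and w2 R w5, but not w1 R w5.
Euclidean (axiom 5): no — w1 R w2 and w1 R w4, but not w2 R w4.
So F validates K, T; S4 would additionally require R to be transitive. The strongest is T.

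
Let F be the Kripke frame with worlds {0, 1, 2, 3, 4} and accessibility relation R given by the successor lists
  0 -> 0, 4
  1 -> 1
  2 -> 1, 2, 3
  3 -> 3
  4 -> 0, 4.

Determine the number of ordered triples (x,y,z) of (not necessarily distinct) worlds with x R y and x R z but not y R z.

4

Enumerating: (2,1,2), (2,1,3), (2,3,1), (2,3,2).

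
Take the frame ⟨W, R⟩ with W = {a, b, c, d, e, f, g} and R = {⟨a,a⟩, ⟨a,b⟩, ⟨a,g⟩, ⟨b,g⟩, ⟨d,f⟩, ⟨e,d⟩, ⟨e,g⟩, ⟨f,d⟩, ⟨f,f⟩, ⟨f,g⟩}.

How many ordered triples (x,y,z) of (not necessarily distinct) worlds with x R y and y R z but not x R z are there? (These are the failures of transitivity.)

3

Enumerating: (d,f,d), (d,f,g), (e,d,f).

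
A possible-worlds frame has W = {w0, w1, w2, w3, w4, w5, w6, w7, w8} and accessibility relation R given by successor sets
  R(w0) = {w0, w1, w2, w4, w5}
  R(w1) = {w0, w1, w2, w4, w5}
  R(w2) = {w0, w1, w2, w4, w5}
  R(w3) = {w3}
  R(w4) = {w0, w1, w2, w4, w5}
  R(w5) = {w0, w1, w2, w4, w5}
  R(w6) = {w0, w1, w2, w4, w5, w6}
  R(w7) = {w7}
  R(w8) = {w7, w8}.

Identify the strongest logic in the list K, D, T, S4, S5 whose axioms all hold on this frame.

S4

Serial (axiom D): yes — every world has a successor (e.g. w0 R w0).
Reflexive (axiom T): yes — every world is R-related to itself.
Transitive (axiom 4): yes — every two-step R-path is closed by a direct edge.
Euclidean (axiom 5): no — w6 R w0 and w6 R w6, but not w0 R w6.
So F validates K, D, T, S4; S5 would additionally require R to be Euclidean. The strongest is S4.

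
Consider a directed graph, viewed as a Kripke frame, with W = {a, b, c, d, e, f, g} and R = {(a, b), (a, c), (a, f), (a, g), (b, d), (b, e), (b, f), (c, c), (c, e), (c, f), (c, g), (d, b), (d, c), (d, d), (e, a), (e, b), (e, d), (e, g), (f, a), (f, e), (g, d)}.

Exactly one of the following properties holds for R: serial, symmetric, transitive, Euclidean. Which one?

Serial: yes — every world has a successor (e.g. a R b).
Symmetric: no — a R b but not b R a.
Transitive: no — a R b and b R d, but not a R d.
Euclidean: no — a R b and a R c, but not b R c.
Only serial holds.

serial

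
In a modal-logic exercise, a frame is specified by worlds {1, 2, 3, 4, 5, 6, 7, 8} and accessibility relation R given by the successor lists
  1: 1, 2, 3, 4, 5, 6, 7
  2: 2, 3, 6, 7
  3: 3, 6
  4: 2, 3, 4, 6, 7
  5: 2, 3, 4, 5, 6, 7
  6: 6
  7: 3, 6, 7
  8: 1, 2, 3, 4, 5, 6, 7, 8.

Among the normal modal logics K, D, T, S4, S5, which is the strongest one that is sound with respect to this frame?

S4

Serial (axiom D): yes — every world has a successor (e.g. 1 R 1).
Reflexive (axiom T): yes — every world is R-related to itself.
Transitive (axiom 4): yes — every two-step R-path is closed by a direct edge.
Euclidean (axiom 5): no — 1 R 2 and 1 R 4, but not 2 R 4.
So F validates K, D, T, S4; S5 would additionally require R to be Euclidean. The strongest is S4.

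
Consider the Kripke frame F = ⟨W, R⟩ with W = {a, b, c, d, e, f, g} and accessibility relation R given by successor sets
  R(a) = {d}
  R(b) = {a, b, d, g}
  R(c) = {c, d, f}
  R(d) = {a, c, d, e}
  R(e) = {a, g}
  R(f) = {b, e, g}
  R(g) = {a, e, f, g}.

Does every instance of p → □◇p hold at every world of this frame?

By correspondence theory, B is valid on a frame iff R is symmetric.
Symmetric: no — b R a but not a R b.

No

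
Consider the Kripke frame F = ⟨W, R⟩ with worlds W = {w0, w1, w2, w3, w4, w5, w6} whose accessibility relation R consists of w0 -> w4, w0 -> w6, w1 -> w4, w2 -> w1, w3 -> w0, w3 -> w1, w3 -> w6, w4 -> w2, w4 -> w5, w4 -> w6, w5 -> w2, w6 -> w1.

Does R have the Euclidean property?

Euclidean: no — w0 R w6 and w0 R w4, but not w6 R w4.

No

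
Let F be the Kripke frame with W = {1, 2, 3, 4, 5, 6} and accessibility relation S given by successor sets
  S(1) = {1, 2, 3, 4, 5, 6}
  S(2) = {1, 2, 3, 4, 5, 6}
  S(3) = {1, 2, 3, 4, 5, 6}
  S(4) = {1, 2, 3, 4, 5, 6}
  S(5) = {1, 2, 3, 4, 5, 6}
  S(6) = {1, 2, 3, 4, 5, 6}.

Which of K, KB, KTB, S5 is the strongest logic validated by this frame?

Symmetric (axiom B): yes — every pair in S has its reverse in S.
Reflexive (axiom T): yes — every world is S-related to itself.
Euclidean (axiom 5): yes — any two successors of a common world are S-related.
So F validates K, KB, KTB, S5. The strongest is S5.

S5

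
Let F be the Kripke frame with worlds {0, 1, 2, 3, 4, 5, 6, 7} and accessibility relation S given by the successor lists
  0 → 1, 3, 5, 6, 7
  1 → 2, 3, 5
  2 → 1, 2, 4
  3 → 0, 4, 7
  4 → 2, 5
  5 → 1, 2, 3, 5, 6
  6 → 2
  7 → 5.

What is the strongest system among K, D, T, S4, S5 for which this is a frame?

Serial (axiom D): yes — every world has a successor (e.g. 0 S 1).
Reflexive (axiom T): no — 0 is not related to itself.
Transitive (axiom 4): no — 0 S 1 and 1 S 2, but not 0 S 2.
Euclidean (axiom 5): no — 0 S 1 and 0 S 6, but not 1 S 6.
So F validates K, D; T would additionally require S to be reflexive. The strongest is D.

D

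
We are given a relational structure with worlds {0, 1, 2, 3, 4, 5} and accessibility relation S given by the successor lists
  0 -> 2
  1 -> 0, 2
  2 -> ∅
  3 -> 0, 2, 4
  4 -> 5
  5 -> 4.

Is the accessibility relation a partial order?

Reflexive: no — 0 is not related to itself.
Transitive: no — 3 S 4 and 4 S 5, but not 3 S 5.
Antisymmetric: no — 4 S 5 and 5 S 4 with 4 ≠ 5.
So S is not a partial order.

No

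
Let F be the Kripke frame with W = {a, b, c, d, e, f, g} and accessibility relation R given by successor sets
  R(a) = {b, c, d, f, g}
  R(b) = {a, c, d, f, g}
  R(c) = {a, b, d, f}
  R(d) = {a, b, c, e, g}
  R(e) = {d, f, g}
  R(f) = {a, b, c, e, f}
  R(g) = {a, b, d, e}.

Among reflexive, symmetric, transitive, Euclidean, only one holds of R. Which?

symmetric

Reflexive: no — a is not related to itself.
Symmetric: yes — every pair in R has its reverse in R.
Transitive: no — a R d and d R e, but not a R e.
Euclidean: no — a R c and a R g, but not c R g.
Only symmetric holds.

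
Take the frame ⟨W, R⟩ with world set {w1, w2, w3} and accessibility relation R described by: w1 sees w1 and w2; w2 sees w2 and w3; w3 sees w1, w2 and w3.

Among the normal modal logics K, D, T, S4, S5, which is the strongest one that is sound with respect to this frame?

Serial (axiom D): yes — every world has a successor (e.g. w1 R w1).
Reflexive (axiom T): yes — every world is R-related to itself.
Transitive (axiom 4): no — w1 R w2 and w2 R w3, but not w1 R w3.
Euclidean (axiom 5): no — w3 R w2 and w3 R w1, but not w2 R w1.
So F validates K, D, T; S4 would additionally require R to be transitive. The strongest is T.

T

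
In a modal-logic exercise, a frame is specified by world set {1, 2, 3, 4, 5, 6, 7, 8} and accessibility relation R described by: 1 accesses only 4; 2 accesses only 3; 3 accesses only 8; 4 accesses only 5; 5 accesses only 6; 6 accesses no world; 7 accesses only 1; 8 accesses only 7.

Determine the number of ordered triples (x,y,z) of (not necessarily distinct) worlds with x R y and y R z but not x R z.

Enumerating: (1,4,5), (2,3,8), (3,8,7), (4,5,6), (7,1,4), (8,7,1).

6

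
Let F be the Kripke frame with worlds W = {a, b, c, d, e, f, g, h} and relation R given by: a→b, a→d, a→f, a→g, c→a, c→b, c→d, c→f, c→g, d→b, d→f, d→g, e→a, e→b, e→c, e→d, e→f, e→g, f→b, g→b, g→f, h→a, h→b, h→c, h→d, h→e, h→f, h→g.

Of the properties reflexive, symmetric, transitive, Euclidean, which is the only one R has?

Reflexive: no — a is not related to itself.
Symmetric: no — a R b but not b R a.
Transitive: yes — every two-step R-path is closed by a direct edge.
Euclidean: no — a R b and a R d, but not b R d.
Only transitive holds.

transitive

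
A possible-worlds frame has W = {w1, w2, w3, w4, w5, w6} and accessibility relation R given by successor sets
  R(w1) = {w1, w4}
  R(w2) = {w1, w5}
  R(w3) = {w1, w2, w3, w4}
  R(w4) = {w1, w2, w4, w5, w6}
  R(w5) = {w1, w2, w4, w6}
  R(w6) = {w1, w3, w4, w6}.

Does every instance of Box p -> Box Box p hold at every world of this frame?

No

The schema 4 characterises exactly the transitive frames.
Transitive: no — w1 R w4 and w4 R w2, but not w1 R w2.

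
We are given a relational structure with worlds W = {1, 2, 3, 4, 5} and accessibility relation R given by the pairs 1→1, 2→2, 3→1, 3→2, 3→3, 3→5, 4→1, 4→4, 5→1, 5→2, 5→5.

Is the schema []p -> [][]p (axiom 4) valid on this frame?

Yes

The schema 4 characterises exactly the transitive frames.
Transitive: yes — every two-step R-path is closed by a direct edge.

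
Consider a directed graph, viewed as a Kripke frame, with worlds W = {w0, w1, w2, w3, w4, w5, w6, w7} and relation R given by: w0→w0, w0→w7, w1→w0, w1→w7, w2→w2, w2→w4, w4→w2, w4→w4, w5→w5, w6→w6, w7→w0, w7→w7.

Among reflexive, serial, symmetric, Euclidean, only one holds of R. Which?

Euclidean

Reflexive: no — w1 is not related to itself.
Serial: no — w3 has no R-successor.
Symmetric: no — w1 R w0 but not w0 R w1.
Euclidean: yes — any two successors of a common world are R-related.
Only Euclidean holds.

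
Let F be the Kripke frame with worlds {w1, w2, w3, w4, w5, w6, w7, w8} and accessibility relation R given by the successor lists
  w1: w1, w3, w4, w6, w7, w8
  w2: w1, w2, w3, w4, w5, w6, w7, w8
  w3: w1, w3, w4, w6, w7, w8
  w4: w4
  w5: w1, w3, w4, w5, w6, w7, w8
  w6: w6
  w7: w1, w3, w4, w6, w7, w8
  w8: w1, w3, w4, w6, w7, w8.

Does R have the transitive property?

Yes

Transitive: yes — every two-step R-path is closed by a direct edge.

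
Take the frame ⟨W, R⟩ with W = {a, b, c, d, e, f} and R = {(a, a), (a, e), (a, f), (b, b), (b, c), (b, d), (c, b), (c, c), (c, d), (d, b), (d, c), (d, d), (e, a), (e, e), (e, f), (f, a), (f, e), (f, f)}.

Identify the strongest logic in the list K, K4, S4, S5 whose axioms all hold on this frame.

S5

Transitive (axiom 4): yes — every two-step R-path is closed by a direct edge.
Reflexive (axiom T): yes — every world is R-related to itself.
Euclidean (axiom 5): yes — any two successors of a common world are R-related.
So F validates K, K4, S4, S5. The strongest is S5.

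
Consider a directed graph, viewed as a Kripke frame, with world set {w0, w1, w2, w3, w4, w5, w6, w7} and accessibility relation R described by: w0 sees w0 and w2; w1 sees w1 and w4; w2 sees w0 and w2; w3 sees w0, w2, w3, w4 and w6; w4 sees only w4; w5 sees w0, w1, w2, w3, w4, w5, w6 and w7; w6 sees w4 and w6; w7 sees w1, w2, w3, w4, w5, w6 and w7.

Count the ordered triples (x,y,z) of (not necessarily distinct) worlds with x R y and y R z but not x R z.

Enumerating: (w7,w2,w0), (w7,w3,w0), (w7,w5,w0).

3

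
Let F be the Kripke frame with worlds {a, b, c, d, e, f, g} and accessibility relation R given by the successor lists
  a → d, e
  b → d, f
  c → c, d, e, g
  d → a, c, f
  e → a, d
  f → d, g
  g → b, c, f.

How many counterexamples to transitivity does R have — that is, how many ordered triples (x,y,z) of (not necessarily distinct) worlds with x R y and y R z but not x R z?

Enumerating: (a,d,a), (a,d,c), (a,d,f), (a,e,a), (b,d,a), (b,d,c), (b,f,g), (c,d,a), (c,d,f), (c,e,a), (c,g,b), (c,g,f), … and 22 more.
Total: 34.

34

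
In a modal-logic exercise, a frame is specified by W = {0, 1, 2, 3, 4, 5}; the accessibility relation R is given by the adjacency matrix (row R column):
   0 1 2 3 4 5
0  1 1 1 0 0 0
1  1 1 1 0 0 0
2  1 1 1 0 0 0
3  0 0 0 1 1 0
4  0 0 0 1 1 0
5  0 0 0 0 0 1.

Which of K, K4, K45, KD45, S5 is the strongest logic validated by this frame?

S5

Transitive (axiom 4): yes — every two-step R-path is closed by a direct edge.
Euclidean (axiom 5): yes — any two successors of a common world are R-related.
Serial (axiom D): yes — every world has a successor (e.g. 0 R 0).
Reflexive (axiom T): yes — every world is R-related to itself.
So F validates K, K4, K45, KD45, S5. The strongest is S5.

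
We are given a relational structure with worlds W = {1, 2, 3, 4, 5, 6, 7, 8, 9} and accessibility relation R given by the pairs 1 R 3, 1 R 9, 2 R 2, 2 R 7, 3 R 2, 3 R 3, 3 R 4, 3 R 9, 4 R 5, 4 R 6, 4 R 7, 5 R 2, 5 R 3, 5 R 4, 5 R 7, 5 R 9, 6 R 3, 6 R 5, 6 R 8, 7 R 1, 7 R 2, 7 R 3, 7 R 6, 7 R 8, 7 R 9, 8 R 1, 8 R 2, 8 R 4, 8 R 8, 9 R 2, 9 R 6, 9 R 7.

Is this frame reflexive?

No

Reflexive: no — 1 is not related to itself.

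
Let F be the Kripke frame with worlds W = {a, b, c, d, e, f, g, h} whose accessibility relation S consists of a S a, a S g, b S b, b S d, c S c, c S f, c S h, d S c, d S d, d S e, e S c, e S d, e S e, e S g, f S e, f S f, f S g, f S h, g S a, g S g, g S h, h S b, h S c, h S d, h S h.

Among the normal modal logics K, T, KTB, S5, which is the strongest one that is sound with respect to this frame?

Reflexive (axiom T): yes — every world is S-related to itself.
Symmetric (axiom B): no — b S d but not d S b.
Euclidean (axiom 5): no — c S h and c S f, but not h S f.
So F validates K, T; KTB would additionally require S to be symmetric. The strongest is T.

T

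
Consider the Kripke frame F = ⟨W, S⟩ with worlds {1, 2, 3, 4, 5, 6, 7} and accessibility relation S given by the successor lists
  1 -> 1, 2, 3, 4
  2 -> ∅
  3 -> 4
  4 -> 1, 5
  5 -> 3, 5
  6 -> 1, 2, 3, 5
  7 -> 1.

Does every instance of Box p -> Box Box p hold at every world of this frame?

The schema 4 characterises exactly the transitive frames.
Transitive: no — 1 S 4 and 4 S 5, but not 1 S 5.

No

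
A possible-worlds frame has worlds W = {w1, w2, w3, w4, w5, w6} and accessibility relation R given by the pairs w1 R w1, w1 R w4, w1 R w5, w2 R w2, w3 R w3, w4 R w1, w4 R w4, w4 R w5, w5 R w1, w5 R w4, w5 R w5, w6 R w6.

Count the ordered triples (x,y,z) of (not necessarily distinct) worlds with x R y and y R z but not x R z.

R is transitive; there are no such tuples.

0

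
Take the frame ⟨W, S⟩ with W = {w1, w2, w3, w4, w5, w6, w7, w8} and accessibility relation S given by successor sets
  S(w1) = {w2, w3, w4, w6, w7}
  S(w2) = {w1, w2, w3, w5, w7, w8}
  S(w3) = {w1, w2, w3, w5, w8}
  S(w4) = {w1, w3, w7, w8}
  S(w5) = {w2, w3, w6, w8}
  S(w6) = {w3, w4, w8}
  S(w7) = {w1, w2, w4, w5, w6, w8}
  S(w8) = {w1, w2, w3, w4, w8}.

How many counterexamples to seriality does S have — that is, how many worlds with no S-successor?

S is serial; there are no such worlds.

0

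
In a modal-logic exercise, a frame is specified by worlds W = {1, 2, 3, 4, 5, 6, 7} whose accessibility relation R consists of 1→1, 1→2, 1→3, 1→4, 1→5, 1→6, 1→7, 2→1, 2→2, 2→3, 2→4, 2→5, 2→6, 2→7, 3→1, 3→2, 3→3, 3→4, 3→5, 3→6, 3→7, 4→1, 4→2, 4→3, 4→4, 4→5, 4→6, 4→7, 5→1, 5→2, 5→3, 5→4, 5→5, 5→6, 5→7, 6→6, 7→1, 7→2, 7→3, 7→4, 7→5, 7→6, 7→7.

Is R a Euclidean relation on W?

Euclidean: no — 1 R 6 and 1 R 2, but not 6 R 2.

No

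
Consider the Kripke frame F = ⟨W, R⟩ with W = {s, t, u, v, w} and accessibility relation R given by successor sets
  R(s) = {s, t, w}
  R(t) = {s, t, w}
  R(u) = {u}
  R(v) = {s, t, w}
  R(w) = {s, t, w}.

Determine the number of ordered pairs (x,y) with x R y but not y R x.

Enumerating: (v,s), (v,t), (v,w).

3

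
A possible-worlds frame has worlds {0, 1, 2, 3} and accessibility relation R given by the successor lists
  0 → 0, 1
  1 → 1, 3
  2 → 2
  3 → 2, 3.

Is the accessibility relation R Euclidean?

No

Euclidean: no — 0 R 1 and 0 R 0, but not 1 R 0.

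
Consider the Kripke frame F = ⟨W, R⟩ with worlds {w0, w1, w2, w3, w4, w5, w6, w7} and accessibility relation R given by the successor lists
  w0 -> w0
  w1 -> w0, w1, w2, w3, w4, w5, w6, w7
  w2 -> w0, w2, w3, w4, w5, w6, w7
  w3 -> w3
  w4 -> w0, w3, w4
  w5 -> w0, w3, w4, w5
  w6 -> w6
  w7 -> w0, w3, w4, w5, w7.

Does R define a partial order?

Reflexive: yes — every world is R-related to itself.
Transitive: yes — every two-step R-path is closed by a direct edge.
Antisymmetric: yes — no distinct pair is related both ways.
So R is a partial order.

Yes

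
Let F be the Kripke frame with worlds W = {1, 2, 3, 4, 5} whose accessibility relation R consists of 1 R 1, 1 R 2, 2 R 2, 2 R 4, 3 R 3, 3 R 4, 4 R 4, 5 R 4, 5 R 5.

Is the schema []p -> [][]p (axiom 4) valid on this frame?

By correspondence theory, 4 is valid on a frame iff R is transitive.
Transitive: no — 1 R 2 and 2 R 4, but not 1 R 4.

No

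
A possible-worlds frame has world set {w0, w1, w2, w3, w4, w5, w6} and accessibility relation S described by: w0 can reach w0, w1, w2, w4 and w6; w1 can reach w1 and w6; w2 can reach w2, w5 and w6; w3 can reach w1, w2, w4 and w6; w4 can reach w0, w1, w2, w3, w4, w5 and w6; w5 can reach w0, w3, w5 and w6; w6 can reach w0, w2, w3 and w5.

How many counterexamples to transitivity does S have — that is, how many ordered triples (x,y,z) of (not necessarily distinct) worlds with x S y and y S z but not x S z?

Enumerating: (w0,w2,w5), (w0,w4,w3), (w0,w4,w5), (w0,w6,w3), (w0,w6,w5), (w1,w6,w0), (w1,w6,w2), (w1,w6,w3), (w1,w6,w5), (w2,w5,w0), (w2,w5,w3), (w2,w6,w0), … and 23 more.
Total: 35.

35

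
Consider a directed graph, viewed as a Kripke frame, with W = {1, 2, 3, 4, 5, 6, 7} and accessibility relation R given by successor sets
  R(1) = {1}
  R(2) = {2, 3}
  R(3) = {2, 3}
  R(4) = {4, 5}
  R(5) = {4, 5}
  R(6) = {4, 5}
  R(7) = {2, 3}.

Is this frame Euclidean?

Euclidean: yes — any two successors of a common world are R-related.

Yes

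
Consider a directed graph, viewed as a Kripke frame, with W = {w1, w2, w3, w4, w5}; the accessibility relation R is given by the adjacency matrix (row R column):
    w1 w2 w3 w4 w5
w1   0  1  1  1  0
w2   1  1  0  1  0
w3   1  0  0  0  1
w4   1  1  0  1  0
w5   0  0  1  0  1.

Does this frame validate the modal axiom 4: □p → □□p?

Axiom 4 corresponds to the accessibility relation being transitive.
Transitive: no — w1 R w3 and w3 R w5, but not w1 R w5.

No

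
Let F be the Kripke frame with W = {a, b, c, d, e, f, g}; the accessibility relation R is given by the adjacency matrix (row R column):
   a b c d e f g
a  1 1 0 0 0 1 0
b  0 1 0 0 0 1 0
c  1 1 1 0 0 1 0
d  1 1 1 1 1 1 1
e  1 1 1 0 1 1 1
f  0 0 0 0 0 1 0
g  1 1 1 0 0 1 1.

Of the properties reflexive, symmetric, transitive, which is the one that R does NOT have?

symmetric

Reflexive: yes — every world is R-related to itself.
Symmetric: no — a R b but not b R a.
Transitive: yes — every two-step R-path is closed by a direct edge.
Only symmetric fails.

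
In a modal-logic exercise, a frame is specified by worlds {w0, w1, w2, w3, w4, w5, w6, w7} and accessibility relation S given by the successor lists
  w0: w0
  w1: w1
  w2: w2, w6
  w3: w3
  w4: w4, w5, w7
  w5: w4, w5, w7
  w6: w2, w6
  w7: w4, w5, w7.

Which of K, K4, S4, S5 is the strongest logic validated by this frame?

S5

Transitive (axiom 4): yes — every two-step S-path is closed by a direct edge.
Reflexive (axiom T): yes — every world is S-related to itself.
Euclidean (axiom 5): yes — any two successors of a common world are S-related.
So F validates K, K4, S4, S5. The strongest is S5.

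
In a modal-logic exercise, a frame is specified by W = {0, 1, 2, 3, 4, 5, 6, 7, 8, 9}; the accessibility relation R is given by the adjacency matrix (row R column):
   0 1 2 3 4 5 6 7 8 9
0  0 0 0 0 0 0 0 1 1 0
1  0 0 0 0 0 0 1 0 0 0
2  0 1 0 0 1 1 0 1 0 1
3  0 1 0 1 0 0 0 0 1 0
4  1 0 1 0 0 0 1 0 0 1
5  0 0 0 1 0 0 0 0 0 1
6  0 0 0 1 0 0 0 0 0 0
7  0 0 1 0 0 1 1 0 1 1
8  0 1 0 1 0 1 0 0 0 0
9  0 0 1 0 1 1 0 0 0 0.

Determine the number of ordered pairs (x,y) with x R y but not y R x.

Enumerating: (0,7), (0,8), (1,6), (2,1), (2,5), (3,1), (4,0), (4,6), (5,3), (6,3), (7,5), (7,6), (7,8), (7,9), (8,1), (8,5).

16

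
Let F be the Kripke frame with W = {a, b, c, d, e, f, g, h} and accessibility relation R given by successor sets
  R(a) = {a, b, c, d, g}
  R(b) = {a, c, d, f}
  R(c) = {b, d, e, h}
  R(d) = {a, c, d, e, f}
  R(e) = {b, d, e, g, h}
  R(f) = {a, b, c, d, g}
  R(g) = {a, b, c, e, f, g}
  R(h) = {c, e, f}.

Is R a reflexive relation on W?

No

Reflexive: no — b is not related to itself.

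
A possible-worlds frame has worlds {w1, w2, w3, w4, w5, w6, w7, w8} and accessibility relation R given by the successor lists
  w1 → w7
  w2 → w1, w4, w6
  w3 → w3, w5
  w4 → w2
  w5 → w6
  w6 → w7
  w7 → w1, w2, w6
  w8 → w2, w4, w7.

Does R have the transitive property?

Transitive: no — w1 R w7 and w7 R w2, but not w1 R w2.

No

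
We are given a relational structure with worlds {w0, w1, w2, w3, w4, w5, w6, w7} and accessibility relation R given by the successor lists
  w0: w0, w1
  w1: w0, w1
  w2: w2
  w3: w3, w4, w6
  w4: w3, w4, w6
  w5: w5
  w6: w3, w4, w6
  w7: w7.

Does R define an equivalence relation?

Reflexive: yes — every world is R-related to itself.
Symmetric: yes — every pair in R has its reverse in R.
Transitive: yes — every two-step R-path is closed by a direct edge.
So R is an equivalence relation.

Yes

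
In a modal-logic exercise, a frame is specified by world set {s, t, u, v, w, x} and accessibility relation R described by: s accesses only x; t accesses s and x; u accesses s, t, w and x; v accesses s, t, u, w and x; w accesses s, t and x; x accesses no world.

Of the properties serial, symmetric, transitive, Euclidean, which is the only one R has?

Serial: no — x has no R-successor.
Symmetric: no — s R x but not x R s.
Transitive: yes — every two-step R-path is closed by a direct edge.
Euclidean: no — t R x and t R s, but not x R s.
Only transitive holds.

transitive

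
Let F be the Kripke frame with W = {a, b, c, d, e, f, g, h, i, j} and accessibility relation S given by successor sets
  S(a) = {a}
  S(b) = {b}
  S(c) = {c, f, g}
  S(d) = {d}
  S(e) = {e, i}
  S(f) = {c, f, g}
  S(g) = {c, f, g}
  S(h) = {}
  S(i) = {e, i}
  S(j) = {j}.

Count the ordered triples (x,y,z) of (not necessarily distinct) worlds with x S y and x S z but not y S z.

S is Euclidean; there are no such tuples.

0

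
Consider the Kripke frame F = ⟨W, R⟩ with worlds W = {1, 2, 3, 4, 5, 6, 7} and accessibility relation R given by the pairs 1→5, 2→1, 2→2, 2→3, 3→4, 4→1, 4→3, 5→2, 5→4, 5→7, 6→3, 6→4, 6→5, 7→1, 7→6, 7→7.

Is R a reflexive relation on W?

No

Reflexive: no — 1 is not related to itself.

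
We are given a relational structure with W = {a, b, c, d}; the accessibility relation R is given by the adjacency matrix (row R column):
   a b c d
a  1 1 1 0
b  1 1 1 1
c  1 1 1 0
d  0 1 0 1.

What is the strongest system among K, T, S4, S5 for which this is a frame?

Reflexive (axiom T): yes — every world is R-related to itself.
Transitive (axiom 4): no — a R b and b R d, but not a R d.
Euclidean (axiom 5): no — b R a and b R d, but not a R d.
So F validates K, T; S4 would additionally require R to be transitive. The strongest is T.

T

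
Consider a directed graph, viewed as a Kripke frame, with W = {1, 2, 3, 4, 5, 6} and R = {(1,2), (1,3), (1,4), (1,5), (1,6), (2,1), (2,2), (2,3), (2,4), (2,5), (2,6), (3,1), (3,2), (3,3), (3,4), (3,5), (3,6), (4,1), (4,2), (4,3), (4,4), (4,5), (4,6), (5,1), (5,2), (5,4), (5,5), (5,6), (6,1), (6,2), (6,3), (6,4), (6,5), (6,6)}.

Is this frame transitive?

Transitive: no — 5 R 1 and 1 R 3, but not 5 R 3.

No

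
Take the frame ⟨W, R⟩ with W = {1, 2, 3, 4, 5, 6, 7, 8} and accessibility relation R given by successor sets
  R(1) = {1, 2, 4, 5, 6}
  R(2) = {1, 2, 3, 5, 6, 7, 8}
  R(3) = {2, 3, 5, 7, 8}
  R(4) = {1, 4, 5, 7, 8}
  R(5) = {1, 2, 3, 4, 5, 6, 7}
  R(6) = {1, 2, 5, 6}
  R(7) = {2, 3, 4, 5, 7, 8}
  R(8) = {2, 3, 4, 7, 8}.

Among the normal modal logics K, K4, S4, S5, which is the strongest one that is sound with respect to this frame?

K

Transitive (axiom 4): no — 1 R 2 and 2 R 3, but not 1 R 3.
Reflexive (axiom T): yes — every world is R-related to itself.
Euclidean (axiom 5): no — 1 R 2 and 1 R 4, but not 2 R 4.
So F validates K; K4 would additionally require R to be transitive. The strongest is K.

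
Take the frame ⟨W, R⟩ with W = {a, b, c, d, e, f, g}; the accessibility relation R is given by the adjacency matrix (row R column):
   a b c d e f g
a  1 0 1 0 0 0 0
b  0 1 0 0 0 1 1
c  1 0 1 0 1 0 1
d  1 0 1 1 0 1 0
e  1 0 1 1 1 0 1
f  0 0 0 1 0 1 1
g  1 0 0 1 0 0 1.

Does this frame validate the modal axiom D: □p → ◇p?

Axiom D corresponds to the accessibility relation being serial.
Serial: yes — every world has a successor (e.g. a R a).

Yes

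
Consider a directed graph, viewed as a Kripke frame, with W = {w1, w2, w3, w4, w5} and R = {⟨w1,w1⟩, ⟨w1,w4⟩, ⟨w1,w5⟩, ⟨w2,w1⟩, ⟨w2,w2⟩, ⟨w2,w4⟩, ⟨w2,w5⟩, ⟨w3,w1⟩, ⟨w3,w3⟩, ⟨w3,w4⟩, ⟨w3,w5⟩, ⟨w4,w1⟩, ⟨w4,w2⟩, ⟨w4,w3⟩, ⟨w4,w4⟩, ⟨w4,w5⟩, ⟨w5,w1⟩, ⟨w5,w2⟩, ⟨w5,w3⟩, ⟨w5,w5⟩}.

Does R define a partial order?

No

Reflexive: yes — every world is R-related to itself.
Transitive: no — w1 R w4 and w4 R w2, but not w1 R w2.
Antisymmetric: no — w1 R w4 and w4 R w1 with w1 ≠ w4.
So R is not a partial order.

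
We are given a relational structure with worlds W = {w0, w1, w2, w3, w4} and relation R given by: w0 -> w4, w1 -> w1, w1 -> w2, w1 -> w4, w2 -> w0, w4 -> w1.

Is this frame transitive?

No

Transitive: no — w0 R w4 and w4 R w1, but not w0 R w1.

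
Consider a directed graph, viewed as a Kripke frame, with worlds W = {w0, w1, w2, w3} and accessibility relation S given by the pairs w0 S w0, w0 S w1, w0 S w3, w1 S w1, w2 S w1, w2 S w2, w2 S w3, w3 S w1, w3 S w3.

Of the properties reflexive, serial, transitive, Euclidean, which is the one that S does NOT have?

Euclidean

Reflexive: yes — every world is S-related to itself.
Serial: yes — every world has a successor (e.g. w0 S w0).
Transitive: yes — every two-step S-path is closed by a direct edge.
Euclidean: no — w0 S w1 and w0 S w3, but not w1 S w3.
Only Euclidean fails.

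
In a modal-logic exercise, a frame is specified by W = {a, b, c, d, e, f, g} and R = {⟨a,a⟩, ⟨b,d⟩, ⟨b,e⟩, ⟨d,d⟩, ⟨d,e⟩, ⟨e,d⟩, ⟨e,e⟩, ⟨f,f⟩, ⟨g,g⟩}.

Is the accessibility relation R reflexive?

No

Reflexive: no — b is not related to itself.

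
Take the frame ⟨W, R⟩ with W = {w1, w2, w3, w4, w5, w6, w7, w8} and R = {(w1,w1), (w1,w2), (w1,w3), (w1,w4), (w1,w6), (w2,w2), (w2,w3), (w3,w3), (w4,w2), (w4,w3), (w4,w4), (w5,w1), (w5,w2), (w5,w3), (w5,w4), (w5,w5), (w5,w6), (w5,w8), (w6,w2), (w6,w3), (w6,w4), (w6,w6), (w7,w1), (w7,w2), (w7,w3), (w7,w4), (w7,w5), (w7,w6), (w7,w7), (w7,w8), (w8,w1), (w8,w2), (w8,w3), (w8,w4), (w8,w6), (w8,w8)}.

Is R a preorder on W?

Reflexive: yes — every world is R-related to itself.
Transitive: yes — every two-step R-path is closed by a direct edge.
So R is a preorder.

Yes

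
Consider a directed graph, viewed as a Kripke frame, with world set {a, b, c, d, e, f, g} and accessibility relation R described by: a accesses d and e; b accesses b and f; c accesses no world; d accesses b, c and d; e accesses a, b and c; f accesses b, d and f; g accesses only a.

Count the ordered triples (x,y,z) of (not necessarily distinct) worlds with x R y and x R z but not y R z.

19

Enumerating: (a,d,e), (a,e,d), (a,e,e), (d,b,c), (d,b,d), (d,c,b), (d,c,c), (d,c,d), (e,a,a), (e,a,b), (e,a,c), (e,b,a), … and 7 more.
Total: 19.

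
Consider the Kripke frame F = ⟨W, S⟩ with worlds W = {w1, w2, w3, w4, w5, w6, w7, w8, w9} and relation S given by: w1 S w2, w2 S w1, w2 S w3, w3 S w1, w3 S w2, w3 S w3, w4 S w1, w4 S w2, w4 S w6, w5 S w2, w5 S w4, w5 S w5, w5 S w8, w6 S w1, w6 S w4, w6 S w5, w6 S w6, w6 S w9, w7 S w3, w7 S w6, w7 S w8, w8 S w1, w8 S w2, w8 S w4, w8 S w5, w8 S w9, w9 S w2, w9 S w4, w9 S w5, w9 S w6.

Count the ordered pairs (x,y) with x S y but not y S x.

Enumerating: (w3,w1), (w4,w1), (w4,w2), (w5,w2), (w5,w4), (w6,w1), (w6,w5), (w7,w3), (w7,w6), (w7,w8), (w8,w1), (w8,w2), (w8,w4), (w8,w9), (w9,w2), (w9,w4), (w9,w5).

17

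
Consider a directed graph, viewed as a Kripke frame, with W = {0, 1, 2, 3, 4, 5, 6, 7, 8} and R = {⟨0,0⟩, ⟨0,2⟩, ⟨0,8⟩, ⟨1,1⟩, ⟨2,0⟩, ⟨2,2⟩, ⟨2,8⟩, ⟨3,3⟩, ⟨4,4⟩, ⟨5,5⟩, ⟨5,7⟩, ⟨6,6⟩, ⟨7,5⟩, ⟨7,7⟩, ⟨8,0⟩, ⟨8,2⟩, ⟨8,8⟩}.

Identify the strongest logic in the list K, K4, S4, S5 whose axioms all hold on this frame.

Transitive (axiom 4): yes — every two-step R-path is closed by a direct edge.
Reflexive (axiom T): yes — every world is R-related to itself.
Euclidean (axiom 5): yes — any two successors of a common world are R-related.
So F validates K, K4, S4, S5. The strongest is S5.

S5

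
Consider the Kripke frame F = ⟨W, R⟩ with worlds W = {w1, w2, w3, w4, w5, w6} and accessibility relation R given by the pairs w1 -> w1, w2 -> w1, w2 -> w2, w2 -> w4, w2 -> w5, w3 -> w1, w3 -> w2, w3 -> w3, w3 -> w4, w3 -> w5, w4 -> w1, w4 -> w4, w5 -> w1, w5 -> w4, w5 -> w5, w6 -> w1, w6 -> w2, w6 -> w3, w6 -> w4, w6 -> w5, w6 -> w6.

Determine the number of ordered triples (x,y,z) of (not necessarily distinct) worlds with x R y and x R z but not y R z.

Enumerating: (w2,w1,w2), (w2,w1,w4), (w2,w1,w5), (w2,w4,w2), (w2,w4,w5), (w2,w5,w2), (w3,w1,w2), (w3,w1,w3), (w3,w1,w4), (w3,w1,w5), (w3,w2,w3), (w3,w4,w2), … and 23 more.
Total: 35.

35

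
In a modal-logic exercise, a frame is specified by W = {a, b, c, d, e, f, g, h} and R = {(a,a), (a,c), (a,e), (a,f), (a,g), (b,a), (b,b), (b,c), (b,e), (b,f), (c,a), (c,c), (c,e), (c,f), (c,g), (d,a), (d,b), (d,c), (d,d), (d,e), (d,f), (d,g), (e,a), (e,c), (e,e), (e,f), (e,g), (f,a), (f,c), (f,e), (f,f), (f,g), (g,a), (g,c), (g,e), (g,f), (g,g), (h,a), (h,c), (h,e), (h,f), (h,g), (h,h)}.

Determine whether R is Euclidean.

No

Euclidean: no — d R a and d R b, but not a R b.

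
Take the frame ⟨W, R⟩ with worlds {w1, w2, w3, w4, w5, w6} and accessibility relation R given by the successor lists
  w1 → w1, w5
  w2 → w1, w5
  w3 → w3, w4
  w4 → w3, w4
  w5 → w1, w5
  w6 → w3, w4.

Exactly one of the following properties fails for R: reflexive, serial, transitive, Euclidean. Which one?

reflexive

Reflexive: no — w2 is not related to itself.
Serial: yes — every world has a successor (e.g. w1 R w1).
Transitive: yes — every two-step R-path is closed by a direct edge.
Euclidean: yes — any two successors of a common world are R-related.
Only reflexive fails.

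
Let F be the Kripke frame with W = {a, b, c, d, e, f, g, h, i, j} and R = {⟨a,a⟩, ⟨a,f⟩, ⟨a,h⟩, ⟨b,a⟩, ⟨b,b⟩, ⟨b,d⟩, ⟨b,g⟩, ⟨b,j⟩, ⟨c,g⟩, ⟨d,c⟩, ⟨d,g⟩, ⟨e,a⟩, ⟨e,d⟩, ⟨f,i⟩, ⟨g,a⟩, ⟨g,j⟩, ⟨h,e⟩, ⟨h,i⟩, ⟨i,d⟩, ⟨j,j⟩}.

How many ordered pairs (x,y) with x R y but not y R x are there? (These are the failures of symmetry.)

Enumerating: (a,f), (a,h), (b,a), (b,d), (b,g), (b,j), (c,g), (d,c), (d,g), (e,a), (e,d), (f,i), (g,a), (g,j), (h,e), (h,i), (i,d).

17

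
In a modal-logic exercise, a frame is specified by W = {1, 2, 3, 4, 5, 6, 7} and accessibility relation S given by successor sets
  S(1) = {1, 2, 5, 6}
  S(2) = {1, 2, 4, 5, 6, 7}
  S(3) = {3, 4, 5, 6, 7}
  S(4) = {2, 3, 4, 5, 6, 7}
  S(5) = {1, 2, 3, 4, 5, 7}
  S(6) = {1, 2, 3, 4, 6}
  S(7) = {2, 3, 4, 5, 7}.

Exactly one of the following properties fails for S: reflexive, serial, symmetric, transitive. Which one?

transitive

Reflexive: yes — every world is S-related to itself.
Serial: yes — every world has a successor (e.g. 1 S 1).
Symmetric: yes — every pair in S has its reverse in S.
Transitive: no — 1 S 2 and 2 S 4, but not 1 S 4.
Only transitive fails.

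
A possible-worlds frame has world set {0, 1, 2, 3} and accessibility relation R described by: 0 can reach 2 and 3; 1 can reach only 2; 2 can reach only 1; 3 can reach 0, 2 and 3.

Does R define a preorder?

Reflexive: no — 0 is not related to itself.
Transitive: no — 0 R 2 and 2 R 1, but not 0 R 1.
So R is not a preorder.

No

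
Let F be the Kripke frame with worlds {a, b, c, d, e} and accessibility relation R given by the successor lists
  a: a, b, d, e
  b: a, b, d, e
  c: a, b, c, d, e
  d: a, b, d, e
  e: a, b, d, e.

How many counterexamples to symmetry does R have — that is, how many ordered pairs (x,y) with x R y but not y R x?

Enumerating: (c,a), (c,b), (c,d), (c,e).

4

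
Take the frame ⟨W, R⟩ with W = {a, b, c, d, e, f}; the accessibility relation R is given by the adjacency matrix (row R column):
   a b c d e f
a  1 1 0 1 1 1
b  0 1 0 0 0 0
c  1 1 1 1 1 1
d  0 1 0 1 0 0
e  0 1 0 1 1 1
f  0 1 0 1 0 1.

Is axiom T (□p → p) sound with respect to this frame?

Yes

The schema T characterises exactly the reflexive frames.
Reflexive: yes — every world is R-related to itself.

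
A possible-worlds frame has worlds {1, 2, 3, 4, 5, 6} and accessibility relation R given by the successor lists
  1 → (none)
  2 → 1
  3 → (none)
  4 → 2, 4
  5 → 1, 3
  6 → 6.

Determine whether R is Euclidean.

Euclidean: no — 5 R 1 and 5 R 3, but not 1 R 3.

No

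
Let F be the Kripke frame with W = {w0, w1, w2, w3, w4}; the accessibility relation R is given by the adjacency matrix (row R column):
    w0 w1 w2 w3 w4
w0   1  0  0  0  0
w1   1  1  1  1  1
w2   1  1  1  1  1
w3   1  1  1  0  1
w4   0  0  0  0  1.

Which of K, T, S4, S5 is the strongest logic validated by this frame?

Reflexive (axiom T): no — w3 is not related to itself.
Transitive (axiom 4): no — w3 R w1 and w1 R w3, but not w3 R w3.
Euclidean (axiom 5): no — w1 R w0 and w1 R w2, but not w0 R w2.
So F validates K; T would additionally require R to be reflexive. The strongest is K.

K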